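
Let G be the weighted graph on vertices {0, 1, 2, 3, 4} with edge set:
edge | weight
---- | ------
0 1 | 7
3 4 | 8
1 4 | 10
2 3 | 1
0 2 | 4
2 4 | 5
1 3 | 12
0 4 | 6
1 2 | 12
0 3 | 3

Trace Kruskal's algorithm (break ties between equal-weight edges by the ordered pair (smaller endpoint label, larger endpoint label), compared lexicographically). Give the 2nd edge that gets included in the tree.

Kruskal's algorithm — process edges by increasing weight (ties by edge label):
2 3 (1): add — endpoints in different components.
0 3 (3): add — endpoints in different components.
0 2 (4): skip — 0 and 2 already connected.
2 4 (5): add — endpoints in different components.
0 4 (6): skip — 0 and 4 already connected.
0 1 (7): add — endpoints in different components.
The 2nd edge added is 0 3.

0-3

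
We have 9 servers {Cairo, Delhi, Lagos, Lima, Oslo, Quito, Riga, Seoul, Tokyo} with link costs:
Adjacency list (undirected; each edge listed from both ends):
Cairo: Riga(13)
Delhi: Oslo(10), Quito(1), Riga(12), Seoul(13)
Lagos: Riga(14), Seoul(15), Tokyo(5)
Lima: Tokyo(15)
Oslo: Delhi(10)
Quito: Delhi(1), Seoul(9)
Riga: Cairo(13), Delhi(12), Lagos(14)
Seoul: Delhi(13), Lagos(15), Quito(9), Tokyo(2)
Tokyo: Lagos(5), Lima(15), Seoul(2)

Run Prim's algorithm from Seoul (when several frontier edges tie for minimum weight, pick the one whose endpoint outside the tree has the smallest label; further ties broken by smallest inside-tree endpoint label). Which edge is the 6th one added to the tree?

Grow the tree from Seoul using Prim:
Step 1: frontier [Seoul Tokyo 2, Quito Seoul 9, Delhi Seoul 13, Lagos Seoul 15] → take Seoul Tokyo (2); add Tokyo.
Step 2: frontier [Quito Seoul 9, Delhi Seoul 13, Lagos Seoul 15, Lagos Tokyo 5, Lima Tokyo 15] → take Lagos Tokyo (5); add Lagos.
Step 3: frontier [Lagos Riga 14, Quito Seoul 9, Delhi Seoul 13, Lima Tokyo 15] → take Quito Seoul (9); add Quito.
Step 4: frontier [Lagos Riga 14, Delhi Quito 1, Delhi Seoul 13, Lima Tokyo 15] → take Delhi Quito (1); add Delhi.
Step 5: frontier [Delhi Oslo 10, Delhi Riga 12, Lagos Riga 14, Lima Tokyo 15] → take Delhi Oslo (10); add Oslo.
Step 6: frontier [Delhi Riga 12, Lagos Riga 14, Lima Tokyo 15] → take Delhi Riga (12); add Riga.
Step 7: frontier [Cairo Riga 13, Lima Tokyo 15] → take Cairo Riga (13); add Cairo.
Step 8: frontier [Lima Tokyo 15] → take Lima Tokyo (15); add Lima.
The 6th edge added is Delhi Riga.

Delhi-Riga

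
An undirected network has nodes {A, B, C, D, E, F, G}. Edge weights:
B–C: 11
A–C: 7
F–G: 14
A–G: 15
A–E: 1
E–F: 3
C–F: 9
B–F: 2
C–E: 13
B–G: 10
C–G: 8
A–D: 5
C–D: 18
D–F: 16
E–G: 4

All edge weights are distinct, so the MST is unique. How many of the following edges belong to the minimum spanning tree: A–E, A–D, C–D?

2

Kruskal's algorithm — process edges by increasing weight (ties by edge label):
A–E (1): add. Components now {A,E} {B} {C} {D} {F} {G}
B–F (2): add. Components now {A,E} {B,F} {C} {D} {G}
E–F (3): add. Components now {A,B,E,F} {C} {D} {G}
E–G (4): add. Components now {A,B,E,F,G} {C} {D}
A–D (5): add. Components now {A,B,D,E,F,G} {C}
A–C (7): add. Components now {A,B,C,D,E,F,G}
MST edge set: {A–E, B–F, E–F, E–G, A–D, A–C}.
Of the listed edges, {A–E, A–D} are in the MST → 2.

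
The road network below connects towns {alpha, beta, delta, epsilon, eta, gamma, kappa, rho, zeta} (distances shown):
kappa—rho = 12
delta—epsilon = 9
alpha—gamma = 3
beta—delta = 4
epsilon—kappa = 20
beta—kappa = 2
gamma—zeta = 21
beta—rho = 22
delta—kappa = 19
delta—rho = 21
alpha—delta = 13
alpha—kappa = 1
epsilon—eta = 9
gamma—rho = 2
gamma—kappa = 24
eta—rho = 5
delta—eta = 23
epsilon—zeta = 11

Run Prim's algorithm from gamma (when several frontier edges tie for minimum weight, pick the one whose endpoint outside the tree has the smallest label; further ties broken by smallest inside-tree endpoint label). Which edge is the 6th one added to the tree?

eta-rho

Prim, starting at gamma.
Step 1: cheapest edge leaving the tree is gamma—rho (2); add rho.
Step 2: cheapest edge leaving the tree is alpha—gamma (3); add alpha.
Step 3: cheapest edge leaving the tree is alpha—kappa (1); add kappa.
Step 4: cheapest edge leaving the tree is beta—kappa (2); add beta.
Step 5: cheapest edge leaving the tree is beta—delta (4); add delta.
Step 6: cheapest edge leaving the tree is eta—rho (5); add eta.
Step 7: cheapest edge leaving the tree is delta—epsilon (9); add epsilon.
Step 8: cheapest edge leaving the tree is epsilon—zeta (11); add zeta.
The 6th edge added is eta—rho.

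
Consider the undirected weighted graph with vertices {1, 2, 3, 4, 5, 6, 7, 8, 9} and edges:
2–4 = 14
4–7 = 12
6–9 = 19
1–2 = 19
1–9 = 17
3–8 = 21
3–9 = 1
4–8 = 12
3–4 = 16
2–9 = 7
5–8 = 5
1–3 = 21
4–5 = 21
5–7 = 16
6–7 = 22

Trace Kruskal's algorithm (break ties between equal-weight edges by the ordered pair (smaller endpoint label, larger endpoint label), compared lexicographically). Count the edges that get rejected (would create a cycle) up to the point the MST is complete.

3

Sort edges by weight, then run Kruskal:
3–9 (1): add — endpoints in different components.
5–8 (5): add — endpoints in different components.
2–9 (7): add — endpoints in different components.
4–7 (12): add — endpoints in different components.
4–8 (12): add — endpoints in different components.
2–4 (14): add — endpoints in different components.
3–4 (16): skip — 3 and 4 already connected.
5–7 (16): skip — 5 and 7 already connected.
1–9 (17): add — endpoints in different components.
1–2 (19): skip — 1 and 2 already connected.
6–9 (19): add — endpoints in different components.
Edges rejected before the tree was complete: 3.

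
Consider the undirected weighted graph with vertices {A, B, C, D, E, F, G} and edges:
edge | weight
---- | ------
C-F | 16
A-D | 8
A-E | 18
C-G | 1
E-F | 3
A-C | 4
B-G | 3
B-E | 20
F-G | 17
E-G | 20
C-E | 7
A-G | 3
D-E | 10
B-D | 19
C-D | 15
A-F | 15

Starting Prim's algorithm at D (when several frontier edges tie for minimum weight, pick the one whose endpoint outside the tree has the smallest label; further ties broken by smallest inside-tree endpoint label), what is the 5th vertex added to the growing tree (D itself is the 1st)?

Grow the tree from D using Prim:
Step 1: cheapest edge leaving the tree is A-D (8); add A.
Step 2: cheapest edge leaving the tree is A-G (3); add G.
Step 3: cheapest edge leaving the tree is C-G (1); add C.
Step 4: cheapest edge leaving the tree is B-G (3); add B.
Step 5: cheapest edge leaving the tree is C-E (7); add E.
Step 6: cheapest edge leaving the tree is E-F (3); add F.
Vertex order: D, A, G, C, B, E, F. The 5th vertex is B.

B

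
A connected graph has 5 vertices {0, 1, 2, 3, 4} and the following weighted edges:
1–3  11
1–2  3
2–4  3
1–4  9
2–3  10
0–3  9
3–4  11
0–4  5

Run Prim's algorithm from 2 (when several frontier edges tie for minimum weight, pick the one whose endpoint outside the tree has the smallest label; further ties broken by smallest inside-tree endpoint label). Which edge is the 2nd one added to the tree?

Prim, starting at 2.
Step 1: cheapest edge leaving the tree is 1–2 (3); add 1.
Step 2: cheapest edge leaving the tree is 2–4 (3); add 4.
Step 3: cheapest edge leaving the tree is 0–4 (5); add 0.
Step 4: cheapest edge leaving the tree is 0–3 (9); add 3.
The 2nd edge added is 2–4.

2-4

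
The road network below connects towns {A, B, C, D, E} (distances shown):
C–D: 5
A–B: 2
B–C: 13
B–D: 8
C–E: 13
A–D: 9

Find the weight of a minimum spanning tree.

Grow the tree from D using Prim:
Step 1: cheapest edge leaving the tree is C–D (5); add C.
Step 2: cheapest edge leaving the tree is B–D (8); add B.
Step 3: cheapest edge leaving the tree is A–B (2); add A.
Step 4: cheapest edge leaving the tree is C–E (13); add E.
MST edges: C–D, B–D, A–B, C–E; total weight 5+8+2+13 = 28.

28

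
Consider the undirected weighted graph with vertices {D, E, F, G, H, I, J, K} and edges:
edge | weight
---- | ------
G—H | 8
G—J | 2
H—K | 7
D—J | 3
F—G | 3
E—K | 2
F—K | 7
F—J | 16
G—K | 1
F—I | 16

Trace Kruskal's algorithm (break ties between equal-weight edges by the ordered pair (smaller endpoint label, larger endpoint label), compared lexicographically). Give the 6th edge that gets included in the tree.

Kruskal: consider edges lightest-first.
G—K (1): add — endpoints in different components.
E—K (2): add — endpoints in different components.
G—J (2): add — endpoints in different components.
D—J (3): add — endpoints in different components.
F—G (3): add — endpoints in different components.
F—K (7): skip — F and K already connected.
H—K (7): add — endpoints in different components.
G—H (8): skip — G and H already connected.
F—I (16): add — endpoints in different components.
The 6th edge added is H—K.

H-K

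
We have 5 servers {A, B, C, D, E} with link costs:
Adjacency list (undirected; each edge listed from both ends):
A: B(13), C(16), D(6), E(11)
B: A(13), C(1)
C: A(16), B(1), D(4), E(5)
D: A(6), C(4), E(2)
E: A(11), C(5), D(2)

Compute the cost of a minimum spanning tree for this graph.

Kruskal's algorithm — process edges by increasing weight (ties by edge label):
B-C (1): add. Components now {A} {B,C} {D} {E}
D-E (2): add. Components now {A} {B,C} {D,E}
C-D (4): add. Components now {A} {B,C,D,E}
C-E (5): skip — C and E already connected.
A-D (6): add. Components now {A,B,C,D,E}
MST edges: B-C, D-E, C-D, A-D; total weight 1+2+4+6 = 13.

13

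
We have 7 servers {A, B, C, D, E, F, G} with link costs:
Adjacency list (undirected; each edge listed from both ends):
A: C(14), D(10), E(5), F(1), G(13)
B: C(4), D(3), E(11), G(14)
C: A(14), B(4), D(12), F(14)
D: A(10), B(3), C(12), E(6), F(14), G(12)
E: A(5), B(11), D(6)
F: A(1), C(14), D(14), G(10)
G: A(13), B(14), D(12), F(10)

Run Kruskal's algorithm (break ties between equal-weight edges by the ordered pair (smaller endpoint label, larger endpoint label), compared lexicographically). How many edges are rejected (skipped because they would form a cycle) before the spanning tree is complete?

1

Kruskal's algorithm — process edges by increasing weight (ties by edge label):
A—F (1): add. Components now {A,F} {B} {C} {D} {E} {G}
B—D (3): add. Components now {A,F} {B,D} {C} {E} {G}
B—C (4): add. Components now {A,F} {B,C,D} {E} {G}
A—E (5): add. Components now {A,E,F} {B,C,D} {G}
D—E (6): add. Components now {A,B,C,D,E,F} {G}
A—D (10): skip — A and D already connected.
F—G (10): add. Components now {A,B,C,D,E,F,G}
Edges rejected before the tree was complete: 1.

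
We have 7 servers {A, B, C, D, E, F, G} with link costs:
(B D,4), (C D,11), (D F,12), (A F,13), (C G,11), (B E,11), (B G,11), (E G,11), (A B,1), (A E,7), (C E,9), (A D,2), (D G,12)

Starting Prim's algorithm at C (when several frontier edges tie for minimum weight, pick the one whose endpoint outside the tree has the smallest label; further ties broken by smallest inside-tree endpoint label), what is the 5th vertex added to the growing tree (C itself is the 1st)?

Grow the tree from C using Prim:
Step 1: cheapest edge leaving the tree is C E (9); add E.
Step 2: cheapest edge leaving the tree is A E (7); add A.
Step 3: cheapest edge leaving the tree is A B (1); add B.
Step 4: cheapest edge leaving the tree is A D (2); add D.
Step 5: cheapest edge leaving the tree is B G (11); add G.
Step 6: cheapest edge leaving the tree is D F (12); add F.
Vertex order: C, E, A, B, D, G, F. The 5th vertex is D.

D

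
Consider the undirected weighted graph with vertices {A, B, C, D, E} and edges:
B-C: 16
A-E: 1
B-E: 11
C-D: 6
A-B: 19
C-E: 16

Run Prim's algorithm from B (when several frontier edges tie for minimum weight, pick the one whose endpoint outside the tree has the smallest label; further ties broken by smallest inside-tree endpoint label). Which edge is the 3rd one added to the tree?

Grow the tree from B using Prim:
Step 1: frontier [B-E 11, B-C 16, A-B 19] → take B-E (11); add E.
Step 2: frontier [B-C 16, A-B 19, A-E 1, C-E 16] → take A-E (1); add A.
Step 3: frontier [B-C 16, C-E 16] → take B-C (16); add C.
Step 4: frontier [C-D 6] → take C-D (6); add D.
The 3rd edge added is B-C.

B-C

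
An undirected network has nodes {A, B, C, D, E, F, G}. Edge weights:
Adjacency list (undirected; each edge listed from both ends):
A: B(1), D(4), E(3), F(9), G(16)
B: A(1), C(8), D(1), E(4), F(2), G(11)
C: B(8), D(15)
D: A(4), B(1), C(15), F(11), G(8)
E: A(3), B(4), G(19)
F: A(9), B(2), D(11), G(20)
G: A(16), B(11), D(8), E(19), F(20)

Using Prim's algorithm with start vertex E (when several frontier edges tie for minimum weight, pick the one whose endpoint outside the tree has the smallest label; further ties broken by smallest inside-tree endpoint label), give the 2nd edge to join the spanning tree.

Grow the tree from E using Prim:
Step 1: cheapest edge leaving the tree is A—E (3); add A.
Step 2: cheapest edge leaving the tree is A—B (1); add B.
Step 3: cheapest edge leaving the tree is B—D (1); add D.
Step 4: cheapest edge leaving the tree is B—F (2); add F.
Step 5: cheapest edge leaving the tree is B—C (8); add C.
Step 6: cheapest edge leaving the tree is D—G (8); add G.
The 2nd edge added is A—B.

A-B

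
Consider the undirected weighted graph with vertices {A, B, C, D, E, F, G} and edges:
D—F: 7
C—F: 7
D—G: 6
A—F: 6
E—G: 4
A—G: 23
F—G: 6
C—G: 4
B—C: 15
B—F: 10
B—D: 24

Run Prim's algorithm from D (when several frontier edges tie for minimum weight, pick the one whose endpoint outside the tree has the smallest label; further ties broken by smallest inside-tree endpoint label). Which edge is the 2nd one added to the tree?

C-G

Prim's algorithm from D:
Step 1: frontier [D—G 6, D—F 7, B—D 24] → take D—G (6); add G.
Step 2: frontier [D—F 7, B—D 24, C—G 4, E—G 4, F—G 6, A—G 23] → take C—G (4); add C.
Step 3: frontier [C—F 7, B—C 15, D—F 7, B—D 24, E—G 4, F—G 6, A—G 23] → take E—G (4); add E.
Step 4: frontier [C—F 7, B—C 15, D—F 7, B—D 24, F—G 6, A—G 23] → take F—G (6); add F.
Step 5: frontier [B—C 15, B—D 24, A—F 6, B—F 10, A—G 23] → take A—F (6); add A.
Step 6: frontier [B—C 15, B—D 24, B—F 10] → take B—F (10); add B.
The 2nd edge added is C—G.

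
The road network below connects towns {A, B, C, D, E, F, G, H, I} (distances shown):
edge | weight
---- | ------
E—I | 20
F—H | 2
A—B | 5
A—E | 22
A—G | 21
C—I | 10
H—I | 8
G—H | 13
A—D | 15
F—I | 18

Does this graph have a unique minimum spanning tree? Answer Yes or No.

Kruskal: consider edges lightest-first.
F—H (2): add — endpoints in different components.
A—B (5): add — endpoints in different components.
H—I (8): add — endpoints in different components.
C—I (10): add — endpoints in different components.
G—H (13): add — endpoints in different components.
A—D (15): add — endpoints in different components.
F—I (18): skip — F and I already connected.
E—I (20): add — endpoints in different components.
A—G (21): add — endpoints in different components.
Every non-tree edge has weight strictly greater than the heaviest edge on the tree path between its endpoints, so the MST is unique.

Yes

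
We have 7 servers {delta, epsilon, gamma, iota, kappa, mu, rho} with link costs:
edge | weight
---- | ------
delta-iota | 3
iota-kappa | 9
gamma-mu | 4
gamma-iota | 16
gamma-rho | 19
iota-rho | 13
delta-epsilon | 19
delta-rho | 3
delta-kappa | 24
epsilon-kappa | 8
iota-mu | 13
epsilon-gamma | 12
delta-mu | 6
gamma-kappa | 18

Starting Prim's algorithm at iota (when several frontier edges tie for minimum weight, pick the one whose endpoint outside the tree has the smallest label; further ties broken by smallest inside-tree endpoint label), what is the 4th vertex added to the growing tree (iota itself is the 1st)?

mu

Grow the tree from iota using Prim:
Step 1: frontier [delta-iota 3, iota-kappa 9, iota-mu 13, iota-rho 13, gamma-iota 16] → take delta-iota (3); add delta.
Step 2: frontier [delta-rho 3, delta-mu 6, delta-epsilon 19, delta-kappa 24, iota-kappa 9, iota-mu 13, iota-rho 13, gamma-iota 16] → take delta-rho (3); add rho.
Step 3: frontier [delta-mu 6, delta-epsilon 19, delta-kappa 24, iota-kappa 9, iota-mu 13, gamma-iota 16, gamma-rho 19] → take delta-mu (6); add mu.
Step 4: frontier [delta-epsilon 19, delta-kappa 24, iota-kappa 9, gamma-iota 16, gamma-mu 4, gamma-rho 19] → take gamma-mu (4); add gamma.
Step 5: frontier [delta-epsilon 19, delta-kappa 24, epsilon-gamma 12, gamma-kappa 18, iota-kappa 9] → take iota-kappa (9); add kappa.
Step 6: frontier [delta-epsilon 19, epsilon-gamma 12, epsilon-kappa 8] → take epsilon-kappa (8); add epsilon.
Vertex order: iota, delta, rho, mu, gamma, kappa, epsilon. The 4th vertex is mu.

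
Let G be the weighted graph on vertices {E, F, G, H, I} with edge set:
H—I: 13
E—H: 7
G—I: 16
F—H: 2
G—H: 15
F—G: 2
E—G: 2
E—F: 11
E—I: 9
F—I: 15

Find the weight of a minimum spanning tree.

Prim, starting at G.
Step 1: frontier [E—G 2, F—G 2, G—H 15, G—I 16] → take E—G (2); add E.
Step 2: frontier [E—H 7, E—I 9, E—F 11, F—G 2, G—H 15, G—I 16] → take F—G (2); add F.
Step 3: frontier [E—H 7, E—I 9, F—H 2, F—I 15, G—H 15, G—I 16] → take F—H (2); add H.
Step 4: frontier [E—I 9, F—I 15, G—I 16, H—I 13] → take E—I (9); add I.
MST edges: E—G, F—G, F—H, E—I; total weight 2+2+2+9 = 15.

15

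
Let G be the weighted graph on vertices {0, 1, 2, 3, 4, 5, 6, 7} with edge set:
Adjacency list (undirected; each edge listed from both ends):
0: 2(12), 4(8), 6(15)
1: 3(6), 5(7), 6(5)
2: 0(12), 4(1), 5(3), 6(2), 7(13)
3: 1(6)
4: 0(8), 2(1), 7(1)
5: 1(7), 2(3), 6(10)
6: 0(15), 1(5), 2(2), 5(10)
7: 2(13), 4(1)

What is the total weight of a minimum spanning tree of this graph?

Prim's algorithm from 0:
Step 1: cheapest edge leaving the tree is 0 4 (8); add 4.
Step 2: cheapest edge leaving the tree is 2 4 (1); add 2.
Step 3: cheapest edge leaving the tree is 4 7 (1); add 7.
Step 4: cheapest edge leaving the tree is 2 6 (2); add 6.
Step 5: cheapest edge leaving the tree is 2 5 (3); add 5.
Step 6: cheapest edge leaving the tree is 1 6 (5); add 1.
Step 7: cheapest edge leaving the tree is 1 3 (6); add 3.
MST edges: 0 4, 2 4, 4 7, 2 6, 2 5, 1 6, 1 3; total weight 8+1+1+2+3+5+6 = 26.

26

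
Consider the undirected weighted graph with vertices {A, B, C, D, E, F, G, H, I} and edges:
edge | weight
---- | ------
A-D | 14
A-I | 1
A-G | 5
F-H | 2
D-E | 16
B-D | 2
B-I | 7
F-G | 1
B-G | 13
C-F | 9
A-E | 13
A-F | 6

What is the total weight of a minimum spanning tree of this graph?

40

Prim's algorithm from I:
Step 1: frontier [A-I 1, B-I 7] → take A-I (1); add A.
Step 2: frontier [A-G 5, A-F 6, A-E 13, A-D 14, B-I 7] → take A-G (5); add G.
Step 3: frontier [A-F 6, A-E 13, A-D 14, F-G 1, B-G 13, B-I 7] → take F-G (1); add F.
Step 4: frontier [A-E 13, A-D 14, F-H 2, C-F 9, B-G 13, B-I 7] → take F-H (2); add H.
Step 5: frontier [A-E 13, A-D 14, C-F 9, B-G 13, B-I 7] → take B-I (7); add B.
Step 6: frontier [A-E 13, A-D 14, B-D 2, C-F 9] → take B-D (2); add D.
Step 7: frontier [A-E 13, D-E 16, C-F 9] → take C-F (9); add C.
Step 8: frontier [A-E 13, D-E 16] → take A-E (13); add E.
MST edges: A-I, A-G, F-G, F-H, B-I, B-D, C-F, A-E; total weight 1+5+1+2+7+2+9+13 = 40.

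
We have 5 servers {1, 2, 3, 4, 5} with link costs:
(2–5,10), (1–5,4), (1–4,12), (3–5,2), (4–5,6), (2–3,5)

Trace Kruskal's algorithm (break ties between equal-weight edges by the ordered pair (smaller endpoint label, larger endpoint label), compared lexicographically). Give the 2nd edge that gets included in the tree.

Kruskal's algorithm — process edges by increasing weight (ties by edge label):
3–5 (2): add. Components now {1} {2} {3,5} {4}
1–5 (4): add. Components now {1,3,5} {2} {4}
2–3 (5): add. Components now {1,2,3,5} {4}
4–5 (6): add. Components now {1,2,3,4,5}
The 2nd edge added is 1–5.

1-5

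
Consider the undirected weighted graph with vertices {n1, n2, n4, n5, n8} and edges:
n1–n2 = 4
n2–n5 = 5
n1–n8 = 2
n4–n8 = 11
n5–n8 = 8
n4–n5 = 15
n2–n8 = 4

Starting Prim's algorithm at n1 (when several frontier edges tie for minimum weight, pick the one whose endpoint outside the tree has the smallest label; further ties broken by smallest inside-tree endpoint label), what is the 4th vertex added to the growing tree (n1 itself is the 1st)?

n5

Prim's algorithm from n1:
Step 1: frontier [n1–n8 2, n1–n2 4] → take n1–n8 (2); add n8.
Step 2: frontier [n1–n2 4, n2–n8 4, n5–n8 8, n4–n8 11] → take n1–n2 (4); add n2.
Step 3: frontier [n2–n5 5, n5–n8 8, n4–n8 11] → take n2–n5 (5); add n5.
Step 4: frontier [n4–n5 15, n4–n8 11] → take n4–n8 (11); add n4.
Vertex order: n1, n8, n2, n5, n4. The 4th vertex is n5.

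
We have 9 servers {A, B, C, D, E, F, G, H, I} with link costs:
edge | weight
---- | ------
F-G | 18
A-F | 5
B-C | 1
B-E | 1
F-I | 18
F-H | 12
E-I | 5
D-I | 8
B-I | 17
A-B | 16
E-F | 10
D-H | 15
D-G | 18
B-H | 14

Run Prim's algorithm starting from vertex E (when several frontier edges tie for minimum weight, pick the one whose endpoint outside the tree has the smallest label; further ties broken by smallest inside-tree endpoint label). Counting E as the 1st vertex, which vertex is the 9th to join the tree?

G

Prim, starting at E.
Step 1: cheapest edge leaving the tree is B-E (1); add B.
Step 2: cheapest edge leaving the tree is B-C (1); add C.
Step 3: cheapest edge leaving the tree is E-I (5); add I.
Step 4: cheapest edge leaving the tree is D-I (8); add D.
Step 5: cheapest edge leaving the tree is E-F (10); add F.
Step 6: cheapest edge leaving the tree is A-F (5); add A.
Step 7: cheapest edge leaving the tree is F-H (12); add H.
Step 8: cheapest edge leaving the tree is D-G (18); add G.
Vertex order: E, B, C, I, D, F, A, H, G. The 9th vertex is G.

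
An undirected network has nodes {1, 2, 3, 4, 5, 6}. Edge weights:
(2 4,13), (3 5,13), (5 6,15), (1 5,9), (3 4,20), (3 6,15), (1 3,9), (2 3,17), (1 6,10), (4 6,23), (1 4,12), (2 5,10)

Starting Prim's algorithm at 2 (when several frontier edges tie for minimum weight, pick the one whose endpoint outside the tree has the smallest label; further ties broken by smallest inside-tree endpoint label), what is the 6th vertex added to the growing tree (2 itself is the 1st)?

Prim's algorithm from 2:
Step 1: cheapest edge leaving the tree is 2 5 (10); add 5.
Step 2: cheapest edge leaving the tree is 1 5 (9); add 1.
Step 3: cheapest edge leaving the tree is 1 3 (9); add 3.
Step 4: cheapest edge leaving the tree is 1 6 (10); add 6.
Step 5: cheapest edge leaving the tree is 1 4 (12); add 4.
Vertex order: 2, 5, 1, 3, 6, 4. The 6th vertex is 4.

4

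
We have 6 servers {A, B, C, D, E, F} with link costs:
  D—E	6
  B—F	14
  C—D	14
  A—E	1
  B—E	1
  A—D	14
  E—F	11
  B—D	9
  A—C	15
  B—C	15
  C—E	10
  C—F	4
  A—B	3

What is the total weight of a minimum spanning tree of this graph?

22

Kruskal: consider edges lightest-first.
A—E (1): add. Components now {A,E} {B} {C} {D} {F}
B—E (1): add. Components now {A,B,E} {C} {D} {F}
A—B (3): skip — A and B already connected.
C—F (4): add. Components now {A,B,E} {C,F} {D}
D—E (6): add. Components now {A,B,D,E} {C,F}
B—D (9): skip — B and D already connected.
C—E (10): add. Components now {A,B,C,D,E,F}
MST edges: A—E, B—E, C—F, D—E, C—E; total weight 1+1+4+6+10 = 22.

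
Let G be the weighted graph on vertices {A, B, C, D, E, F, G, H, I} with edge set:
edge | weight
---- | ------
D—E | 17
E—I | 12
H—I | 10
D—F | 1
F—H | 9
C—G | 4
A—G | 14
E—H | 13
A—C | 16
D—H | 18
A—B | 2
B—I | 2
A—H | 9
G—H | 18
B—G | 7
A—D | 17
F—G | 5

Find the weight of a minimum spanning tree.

42

Prim's algorithm from I:
Step 1: cheapest edge leaving the tree is B—I (2); add B.
Step 2: cheapest edge leaving the tree is A—B (2); add A.
Step 3: cheapest edge leaving the tree is B—G (7); add G.
Step 4: cheapest edge leaving the tree is C—G (4); add C.
Step 5: cheapest edge leaving the tree is F—G (5); add F.
Step 6: cheapest edge leaving the tree is D—F (1); add D.
Step 7: cheapest edge leaving the tree is A—H (9); add H.
Step 8: cheapest edge leaving the tree is E—I (12); add E.
MST edges: B—I, A—B, B—G, C—G, F—G, D—F, A—H, E—I; total weight 2+2+7+4+5+1+9+12 = 42.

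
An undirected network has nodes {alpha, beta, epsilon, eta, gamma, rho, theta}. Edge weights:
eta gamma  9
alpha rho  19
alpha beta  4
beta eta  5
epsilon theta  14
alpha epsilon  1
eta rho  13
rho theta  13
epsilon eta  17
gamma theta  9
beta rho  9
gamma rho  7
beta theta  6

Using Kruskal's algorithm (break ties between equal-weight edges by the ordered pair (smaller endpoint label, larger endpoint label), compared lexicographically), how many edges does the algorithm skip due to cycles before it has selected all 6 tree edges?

Sort edges by weight, then run Kruskal:
alpha epsilon (1): add. Components now {theta} {gamma} {alpha,epsilon} {rho} {beta} {eta}
alpha beta (4): add. Components now {theta} {gamma} {alpha,beta,epsilon} {rho} {eta}
beta eta (5): add. Components now {theta} {gamma} {alpha,beta,epsilon,eta} {rho}
beta theta (6): add. Components now {alpha,beta,epsilon,eta,theta} {gamma} {rho}
gamma rho (7): add. Components now {alpha,beta,epsilon,eta,theta} {gamma,rho}
beta rho (9): add. Components now {alpha,beta,epsilon,eta,gamma,rho,theta}
Edges rejected before the tree was complete: 0.

0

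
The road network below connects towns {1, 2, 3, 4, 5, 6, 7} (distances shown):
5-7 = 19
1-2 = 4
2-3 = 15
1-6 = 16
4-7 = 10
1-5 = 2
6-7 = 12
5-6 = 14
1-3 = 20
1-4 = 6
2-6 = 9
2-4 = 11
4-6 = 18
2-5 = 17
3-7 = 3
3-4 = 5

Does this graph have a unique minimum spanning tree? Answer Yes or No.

Kruskal: consider edges lightest-first.
1-5 (2): add. Components now {1,5} {2} {3} {4} {6} {7}
3-7 (3): add. Components now {1,5} {2} {3,7} {4} {6}
1-2 (4): add. Components now {1,2,5} {3,7} {4} {6}
3-4 (5): add. Components now {1,2,5} {3,4,7} {6}
1-4 (6): add. Components now {1,2,3,4,5,7} {6}
2-6 (9): add. Components now {1,2,3,4,5,6,7}
Every non-tree edge has weight strictly greater than the heaviest edge on the tree path between its endpoints, so the MST is unique.

Yes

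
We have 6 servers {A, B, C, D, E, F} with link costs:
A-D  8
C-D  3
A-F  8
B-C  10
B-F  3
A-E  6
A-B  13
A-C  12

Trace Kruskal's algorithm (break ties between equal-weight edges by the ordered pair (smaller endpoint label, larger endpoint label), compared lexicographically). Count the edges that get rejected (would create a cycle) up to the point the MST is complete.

0

Sort edges by weight, then run Kruskal:
B-F (3): add — endpoints in different components.
C-D (3): add — endpoints in different components.
A-E (6): add — endpoints in different components.
A-D (8): add — endpoints in different components.
A-F (8): add — endpoints in different components.
Edges rejected before the tree was complete: 0.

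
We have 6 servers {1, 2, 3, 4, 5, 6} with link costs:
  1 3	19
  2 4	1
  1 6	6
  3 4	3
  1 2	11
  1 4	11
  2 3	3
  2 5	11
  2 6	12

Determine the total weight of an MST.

32

Prim's algorithm from 6:
Step 1: frontier [1 6 6, 2 6 12] → take 1 6 (6); add 1.
Step 2: frontier [1 2 11, 1 4 11, 1 3 19, 2 6 12] → take 1 2 (11); add 2.
Step 3: frontier [1 4 11, 1 3 19, 2 4 1, 2 3 3, 2 5 11] → take 2 4 (1); add 4.
Step 4: frontier [1 3 19, 2 3 3, 2 5 11, 3 4 3] → take 2 3 (3); add 3.
Step 5: frontier [2 5 11] → take 2 5 (11); add 5.
MST edges: 1 6, 1 2, 2 4, 2 3, 2 5; total weight 6+11+1+3+11 = 32.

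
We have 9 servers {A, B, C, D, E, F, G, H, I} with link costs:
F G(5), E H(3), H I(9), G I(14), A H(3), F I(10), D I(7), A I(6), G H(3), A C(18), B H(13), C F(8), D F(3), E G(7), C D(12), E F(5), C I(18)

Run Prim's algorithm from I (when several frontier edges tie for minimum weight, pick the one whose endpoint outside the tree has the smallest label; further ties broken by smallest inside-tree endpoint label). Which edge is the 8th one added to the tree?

B-H

Prim, starting at I.
Step 1: cheapest edge leaving the tree is A I (6); add A.
Step 2: cheapest edge leaving the tree is A H (3); add H.
Step 3: cheapest edge leaving the tree is E H (3); add E.
Step 4: cheapest edge leaving the tree is G H (3); add G.
Step 5: cheapest edge leaving the tree is E F (5); add F.
Step 6: cheapest edge leaving the tree is D F (3); add D.
Step 7: cheapest edge leaving the tree is C F (8); add C.
Step 8: cheapest edge leaving the tree is B H (13); add B.
The 8th edge added is B H.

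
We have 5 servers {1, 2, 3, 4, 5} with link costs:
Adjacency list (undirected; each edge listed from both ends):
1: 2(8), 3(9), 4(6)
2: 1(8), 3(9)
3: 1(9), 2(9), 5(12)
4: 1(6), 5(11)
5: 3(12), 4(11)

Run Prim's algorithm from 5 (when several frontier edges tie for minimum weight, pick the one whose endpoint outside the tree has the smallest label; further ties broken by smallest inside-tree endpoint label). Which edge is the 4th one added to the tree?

Grow the tree from 5 using Prim:
Step 1: cheapest edge leaving the tree is 4 5 (11); add 4.
Step 2: cheapest edge leaving the tree is 1 4 (6); add 1.
Step 3: cheapest edge leaving the tree is 1 2 (8); add 2.
Step 4: cheapest edge leaving the tree is 1 3 (9); add 3.
The 4th edge added is 1 3.

1-3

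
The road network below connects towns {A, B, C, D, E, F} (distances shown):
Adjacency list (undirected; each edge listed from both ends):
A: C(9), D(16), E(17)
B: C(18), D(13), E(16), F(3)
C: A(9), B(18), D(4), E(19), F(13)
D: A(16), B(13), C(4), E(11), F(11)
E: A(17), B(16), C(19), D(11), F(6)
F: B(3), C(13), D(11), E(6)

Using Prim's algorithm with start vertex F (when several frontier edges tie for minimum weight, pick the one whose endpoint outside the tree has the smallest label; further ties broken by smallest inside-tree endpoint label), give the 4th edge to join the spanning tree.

C-D

Grow the tree from F using Prim:
Step 1: cheapest edge leaving the tree is B F (3); add B.
Step 2: cheapest edge leaving the tree is E F (6); add E.
Step 3: cheapest edge leaving the tree is D E (11); add D.
Step 4: cheapest edge leaving the tree is C D (4); add C.
Step 5: cheapest edge leaving the tree is A C (9); add A.
The 4th edge added is C D.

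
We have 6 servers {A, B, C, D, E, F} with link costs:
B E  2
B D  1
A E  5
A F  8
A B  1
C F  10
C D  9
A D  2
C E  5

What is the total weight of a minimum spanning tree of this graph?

17

Kruskal's algorithm — process edges by increasing weight (ties by edge label):
A B (1): add. Components now {A,B} {C} {D} {E} {F}
B D (1): add. Components now {A,B,D} {C} {E} {F}
A D (2): skip — A and D already connected.
B E (2): add. Components now {A,B,D,E} {C} {F}
A E (5): skip — A and E already connected.
C E (5): add. Components now {A,B,C,D,E} {F}
A F (8): add. Components now {A,B,C,D,E,F}
MST edges: A B, B D, B E, C E, A F; total weight 1+1+2+5+8 = 17.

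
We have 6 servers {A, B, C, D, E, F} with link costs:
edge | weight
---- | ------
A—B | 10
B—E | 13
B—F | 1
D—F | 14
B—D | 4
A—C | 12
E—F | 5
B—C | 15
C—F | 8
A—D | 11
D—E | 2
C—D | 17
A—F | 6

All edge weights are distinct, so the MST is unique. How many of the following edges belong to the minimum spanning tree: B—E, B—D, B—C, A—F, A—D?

Kruskal: consider edges lightest-first.
B—F (1): add. Components now {A} {B,F} {C} {D} {E}
D—E (2): add. Components now {A} {B,F} {C} {D,E}
B—D (4): add. Components now {A} {B,D,E,F} {C}
E—F (5): skip — E and F already connected.
A—F (6): add. Components now {A,B,D,E,F} {C}
C—F (8): add. Components now {A,B,C,D,E,F}
MST edge set: {B—F, D—E, B—D, A—F, C—F}.
Of the listed edges, {B—D, A—F} are in the MST → 2.

2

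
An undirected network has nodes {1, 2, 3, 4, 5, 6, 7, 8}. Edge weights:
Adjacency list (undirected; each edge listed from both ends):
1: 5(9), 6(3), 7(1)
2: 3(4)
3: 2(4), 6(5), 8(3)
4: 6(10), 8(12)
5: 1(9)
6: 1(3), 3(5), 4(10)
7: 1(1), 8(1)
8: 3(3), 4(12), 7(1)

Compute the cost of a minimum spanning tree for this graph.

31

Sort edges by weight, then run Kruskal:
1-7 (1): add — endpoints in different components.
7-8 (1): add — endpoints in different components.
1-6 (3): add — endpoints in different components.
3-8 (3): add — endpoints in different components.
2-3 (4): add — endpoints in different components.
3-6 (5): skip — 3 and 6 already connected.
1-5 (9): add — endpoints in different components.
4-6 (10): add — endpoints in different components.
MST edges: 1-7, 7-8, 1-6, 3-8, 2-3, 1-5, 4-6; total weight 1+1+3+3+4+9+10 = 31.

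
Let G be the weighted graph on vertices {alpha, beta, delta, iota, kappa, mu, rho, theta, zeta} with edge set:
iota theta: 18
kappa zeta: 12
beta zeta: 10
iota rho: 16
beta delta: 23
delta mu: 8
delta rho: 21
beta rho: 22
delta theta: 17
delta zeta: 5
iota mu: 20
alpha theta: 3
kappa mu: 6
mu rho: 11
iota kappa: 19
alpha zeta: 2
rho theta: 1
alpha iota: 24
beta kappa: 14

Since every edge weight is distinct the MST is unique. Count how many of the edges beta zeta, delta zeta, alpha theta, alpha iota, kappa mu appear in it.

Sort edges by weight, then run Kruskal:
rho theta (1): add — endpoints in different components.
alpha zeta (2): add — endpoints in different components.
alpha theta (3): add — endpoints in different components.
delta zeta (5): add — endpoints in different components.
kappa mu (6): add — endpoints in different components.
delta mu (8): add — endpoints in different components.
beta zeta (10): add — endpoints in different components.
mu rho (11): skip — rho and mu already connected.
kappa zeta (12): skip — zeta and kappa already connected.
beta kappa (14): skip — beta and kappa already connected.
iota rho (16): add — endpoints in different components.
MST edge set: {rho theta, alpha zeta, alpha theta, delta zeta, kappa mu, delta mu, beta zeta, iota rho}.
Of the listed edges, {beta zeta, delta zeta, alpha theta, kappa mu} are in the MST → 4.

4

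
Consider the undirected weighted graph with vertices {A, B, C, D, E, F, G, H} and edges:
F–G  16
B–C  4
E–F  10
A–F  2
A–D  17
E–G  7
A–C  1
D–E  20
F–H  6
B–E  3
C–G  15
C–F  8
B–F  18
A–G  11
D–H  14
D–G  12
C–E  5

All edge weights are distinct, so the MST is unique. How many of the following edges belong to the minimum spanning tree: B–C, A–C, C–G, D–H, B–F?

Kruskal: consider edges lightest-first.
A–C (1): add — endpoints in different components.
A–F (2): add — endpoints in different components.
B–E (3): add — endpoints in different components.
B–C (4): add — endpoints in different components.
C–E (5): skip — C and E already connected.
F–H (6): add — endpoints in different components.
E–G (7): add — endpoints in different components.
C–F (8): skip — C and F already connected.
E–F (10): skip — E and F already connected.
A–G (11): skip — A and G already connected.
D–G (12): add — endpoints in different components.
MST edge set: {A–C, A–F, B–E, B–C, F–H, E–G, D–G}.
Of the listed edges, {B–C, A–C} are in the MST → 2.

2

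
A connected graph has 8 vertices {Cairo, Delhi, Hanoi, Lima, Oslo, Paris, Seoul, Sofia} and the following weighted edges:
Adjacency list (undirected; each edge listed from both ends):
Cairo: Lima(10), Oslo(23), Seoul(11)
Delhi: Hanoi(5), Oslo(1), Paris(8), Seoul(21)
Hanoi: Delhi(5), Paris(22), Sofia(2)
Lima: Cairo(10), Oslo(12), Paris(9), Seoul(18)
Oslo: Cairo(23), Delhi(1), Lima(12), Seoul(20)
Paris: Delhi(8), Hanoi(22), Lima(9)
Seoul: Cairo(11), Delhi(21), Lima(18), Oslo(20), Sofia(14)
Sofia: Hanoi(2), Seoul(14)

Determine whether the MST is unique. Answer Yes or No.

Kruskal: consider edges lightest-first.
Delhi Oslo (1): add — endpoints in different components.
Hanoi Sofia (2): add — endpoints in different components.
Delhi Hanoi (5): add — endpoints in different components.
Delhi Paris (8): add — endpoints in different components.
Lima Paris (9): add — endpoints in different components.
Cairo Lima (10): add — endpoints in different components.
Cairo Seoul (11): add — endpoints in different components.
Every non-tree edge has weight strictly greater than the heaviest edge on the tree path between its endpoints, so the MST is unique.

Yes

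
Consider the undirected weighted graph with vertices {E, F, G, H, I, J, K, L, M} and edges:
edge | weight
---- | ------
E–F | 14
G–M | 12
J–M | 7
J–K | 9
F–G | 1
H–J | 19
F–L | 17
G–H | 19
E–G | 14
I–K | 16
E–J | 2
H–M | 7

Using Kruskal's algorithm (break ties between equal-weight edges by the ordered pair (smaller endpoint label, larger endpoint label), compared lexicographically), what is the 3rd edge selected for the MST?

Sort edges by weight, then run Kruskal:
F–G (1): add — endpoints in different components.
E–J (2): add — endpoints in different components.
H–M (7): add — endpoints in different components.
J–M (7): add — endpoints in different components.
J–K (9): add — endpoints in different components.
G–M (12): add — endpoints in different components.
E–F (14): skip — E and F already connected.
E–G (14): skip — E and G already connected.
I–K (16): add — endpoints in different components.
F–L (17): add — endpoints in different components.
The 3rd edge added is H–M.

H-M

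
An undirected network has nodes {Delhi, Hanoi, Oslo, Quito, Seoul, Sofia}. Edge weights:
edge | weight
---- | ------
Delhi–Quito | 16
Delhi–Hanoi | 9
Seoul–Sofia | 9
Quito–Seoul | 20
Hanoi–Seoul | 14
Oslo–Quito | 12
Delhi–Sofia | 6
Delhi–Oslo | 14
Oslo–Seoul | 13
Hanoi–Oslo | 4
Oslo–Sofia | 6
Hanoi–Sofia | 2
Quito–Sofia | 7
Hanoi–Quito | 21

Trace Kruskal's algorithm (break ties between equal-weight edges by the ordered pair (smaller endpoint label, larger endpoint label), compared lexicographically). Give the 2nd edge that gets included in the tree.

Sort edges by weight, then run Kruskal:
Hanoi–Sofia (2): add. Components now {Seoul} {Quito} {Hanoi,Sofia} {Oslo} {Delhi}
Hanoi–Oslo (4): add. Components now {Seoul} {Quito} {Hanoi,Oslo,Sofia} {Delhi}
Delhi–Sofia (6): add. Components now {Seoul} {Quito} {Delhi,Hanoi,Oslo,Sofia}
Oslo–Sofia (6): skip — Oslo and Sofia already connected.
Quito–Sofia (7): add. Components now {Seoul} {Delhi,Hanoi,Oslo,Quito,Sofia}
Delhi–Hanoi (9): skip — Hanoi and Delhi already connected.
Seoul–Sofia (9): add. Components now {Delhi,Hanoi,Oslo,Quito,Seoul,Sofia}
The 2nd edge added is Hanoi–Oslo.

Hanoi-Oslo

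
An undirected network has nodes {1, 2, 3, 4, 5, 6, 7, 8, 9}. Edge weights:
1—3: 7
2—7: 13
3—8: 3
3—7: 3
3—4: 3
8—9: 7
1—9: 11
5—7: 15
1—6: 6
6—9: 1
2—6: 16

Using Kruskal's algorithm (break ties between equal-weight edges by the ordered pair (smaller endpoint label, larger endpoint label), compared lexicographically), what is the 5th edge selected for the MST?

1-6

Sort edges by weight, then run Kruskal:
6—9 (1): add — endpoints in different components.
3—4 (3): add — endpoints in different components.
3—7 (3): add — endpoints in different components.
3—8 (3): add — endpoints in different components.
1—6 (6): add — endpoints in different components.
1—3 (7): add — endpoints in different components.
8—9 (7): skip — 8 and 9 already connected.
1—9 (11): skip — 1 and 9 already connected.
2—7 (13): add — endpoints in different components.
5—7 (15): add — endpoints in different components.
The 5th edge added is 1—6.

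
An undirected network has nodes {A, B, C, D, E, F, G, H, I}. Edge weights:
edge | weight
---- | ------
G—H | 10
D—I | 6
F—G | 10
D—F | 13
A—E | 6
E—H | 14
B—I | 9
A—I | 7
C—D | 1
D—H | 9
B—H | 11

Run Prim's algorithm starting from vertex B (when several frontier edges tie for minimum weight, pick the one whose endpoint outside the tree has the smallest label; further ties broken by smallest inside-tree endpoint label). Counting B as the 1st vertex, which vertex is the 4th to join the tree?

C

Prim, starting at B.
Step 1: cheapest edge leaving the tree is B—I (9); add I.
Step 2: cheapest edge leaving the tree is D—I (6); add D.
Step 3: cheapest edge leaving the tree is C—D (1); add C.
Step 4: cheapest edge leaving the tree is A—I (7); add A.
Step 5: cheapest edge leaving the tree is A—E (6); add E.
Step 6: cheapest edge leaving the tree is D—H (9); add H.
Step 7: cheapest edge leaving the tree is G—H (10); add G.
Step 8: cheapest edge leaving the tree is F—G (10); add F.
Vertex order: B, I, D, C, A, E, H, G, F. The 4th vertex is C.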